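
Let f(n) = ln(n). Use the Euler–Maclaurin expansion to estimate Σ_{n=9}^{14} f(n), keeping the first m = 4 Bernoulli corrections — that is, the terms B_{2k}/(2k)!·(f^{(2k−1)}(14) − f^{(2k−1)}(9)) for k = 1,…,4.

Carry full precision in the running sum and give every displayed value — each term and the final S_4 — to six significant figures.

The integral term ∫_9^14 ln(x) dx = 12.1718.
Boundary: ½(f(9) + f(14)) = ½(2.19722 + 2.63906) = 2.41814.
Running total after boundary: 14.5899.
Correction k=1: B_{2}/2! · (f^{(1)}(14) − f^{(1)}(9)) = 1/12 · (0.0714286 − 0.111111) = -0.00330688.
Running total after k=1: 14.5866.
Correction k=2: B_{4}/4! · (f^{(3)}(14) − f^{(3)}(9)) = −1/720 · (0.000728863 − 0.00274348) = 2.79809e-06.
Running total after k=2: 14.5866.
Correction k=3: B_{6}/6! · (f^{(5)}(14) − f^{(5)}(9)) = 1/30240 · (4.46243e-05 − 0.000406442) = -1.19649e-08.
Running total after k=3: 14.5866.
Correction k=4: B_{8}/8! · (f^{(7)}(14) − f^{(7)}(9)) = −1/1209600 · (6.83024e-06 − 0.000150534) = 1.18803e-10.

S_4 ≈ 14.5866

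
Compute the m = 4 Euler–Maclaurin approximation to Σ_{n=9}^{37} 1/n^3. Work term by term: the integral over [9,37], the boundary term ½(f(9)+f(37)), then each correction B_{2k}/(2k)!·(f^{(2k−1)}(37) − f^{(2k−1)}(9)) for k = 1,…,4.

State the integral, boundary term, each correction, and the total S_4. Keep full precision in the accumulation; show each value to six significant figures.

S_4 ≈ 0.00654117

The integral term ∫_9^37 1/x^3 dx = 0.00580761.
Endpoint term: (f(9) + f(37))/2 = (0.00137174 + 1.97422e-05)/2 = 0.000695742.
Integral + boundary = 0.00650335.
Correction k=1: B_{2}/2! · (f^{(1)}(37) − f^{(1)}(9)) = 1/12 · (-1.60072e-06 − (-0.000457247)) = 3.79706e-05.
Partial sum through k=1: 0.00654132.
Correction k=2: B_{4}/4! · (f^{(3)}(37) − f^{(3)}(9)) = −1/720 · (-2.33852e-08 − (-0.000112901)) = -1.56774e-07.
Partial sum through k=2: 0.00654117.
Correction k=3: B_{6}/6! · (f^{(5)}(37) − f^{(5)}(9)) = 1/30240 · (-7.17442e-10 − (-5.85410e-05)) = 1.93586e-09.
Partial sum through k=3: 0.00654117.
Correction k=4: B_{8}/8! · (f^{(7)}(37) − f^{(7)}(9)) = −1/1209600 · (-3.77325e-11 − (-5.20365e-05)) = -4.30195e-11.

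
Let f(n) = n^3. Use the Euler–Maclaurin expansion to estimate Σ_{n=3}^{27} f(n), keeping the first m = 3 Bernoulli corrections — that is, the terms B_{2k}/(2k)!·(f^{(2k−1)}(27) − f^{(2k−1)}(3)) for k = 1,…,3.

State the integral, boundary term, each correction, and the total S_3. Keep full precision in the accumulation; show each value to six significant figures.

Integral: ∫_3^27 x^3 dx = 132840.
Boundary: ½(f(3) + f(27)) = ½(27.0000 + 19683.0) = 9855.00.
Running total after boundary: 142695.
Correction k=1: B_{2}/2! · (f^{(1)}(27) − f^{(1)}(3)) = 1/12 · (2187.00 − 27.0000) = 180.000.
After k=1: 142875.
Correction k=2: B_{4}/4! · (f^{(3)}(27) − f^{(3)}(3)) = −1/720 · (6.00000 − 6.00000) = 0.00000.
After k=2: 142875.
Correction k=3: B_{6}/6! · (f^{(5)}(27) − f^{(5)}(3)) = 1/30240 · (0.00000 − 0.00000) = 0.00000.

S_3 ≈ 142875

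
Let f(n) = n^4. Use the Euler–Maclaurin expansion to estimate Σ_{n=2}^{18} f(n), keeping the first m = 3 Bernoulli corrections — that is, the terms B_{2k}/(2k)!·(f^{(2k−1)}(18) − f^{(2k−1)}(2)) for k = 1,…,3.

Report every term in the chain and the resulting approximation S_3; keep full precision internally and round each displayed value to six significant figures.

S_3 ≈ 432344

∫_2^18 x^4 dx evaluates to 377907.
Endpoint term: (f(2) + f(18))/2 = (16.0000 + 104976)/2 = 52496.0.
So far: 430403.
Order-1 term: 1/12 · (23328.0 − 32.0000) = 1941.33.
Running total after k=1: 432345.
Order-2 term: −1/720 · (432.000 − 48.0000) = -0.533333.
Running total after k=2: 432344.
Order-3 term: 1/30240 · (0.00000 − 0.00000) = 0.00000.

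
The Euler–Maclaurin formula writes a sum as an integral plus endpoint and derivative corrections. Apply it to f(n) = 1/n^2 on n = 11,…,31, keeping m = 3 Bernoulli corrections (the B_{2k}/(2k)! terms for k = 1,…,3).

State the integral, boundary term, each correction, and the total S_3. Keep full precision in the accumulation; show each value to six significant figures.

S_3 ≈ 0.0634230

∫_11^31 1/x^2 dx evaluates to 0.0586510.
½[f(11) + f(31)] = ½[0.00826446 + 0.00104058] = 0.00465252.
So far: 0.0633035.
Correction k=1: B_{2}/2! · (f^{(1)}(31) − f^{(1)}(11)) = 1/12 · (-6.71344e-05 − (-0.00150263)) = 0.000119625.
Running total after k=1: 0.0634232.
Correction k=2: B_{4}/4! · (f^{(3)}(31) − f^{(3)}(11)) = −1/720 · (-8.38306e-07 − (-0.000149021)) = -2.05809e-07.
Running total after k=2: 0.0634230.
Correction k=3: B_{6}/6! · (f^{(5)}(31) − f^{(5)}(11)) = 1/30240 · (-2.61698e-08 − (-3.69474e-05)) = 1.22094e-09.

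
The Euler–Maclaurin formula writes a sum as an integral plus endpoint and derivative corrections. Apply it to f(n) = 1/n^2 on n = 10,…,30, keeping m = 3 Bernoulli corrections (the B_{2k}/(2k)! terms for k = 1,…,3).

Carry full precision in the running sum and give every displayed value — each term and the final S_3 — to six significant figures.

S_3 ≈ 0.0723824

∫_10^30 1/x^2 dx evaluates to 0.0666667.
Endpoint term: (f(10) + f(30))/2 = (0.0100000 + 0.00111111)/2 = 0.00555556.
So far: 0.0722222.
k=1: B_{2}/(2)! × [f^{(1)}(30) − f^{(1)}(10)] = 1/12 × (-7.40741e-05 − (-0.00200000)) = 0.000160494.
Running total after k=1: 0.0723827.
k=2: B_{4}/(4)! × [f^{(3)}(30) − f^{(3)}(10)] = −1/720 × (-9.87654e-07 − (-0.000240000)) = -3.31962e-07.
Running total after k=2: 0.0723824.
k=3: B_{6}/(6)! × [f^{(5)}(30) − f^{(5)}(10)] = 1/30240 × (-3.29218e-08 − (-7.20000e-05)) = 2.37986e-09.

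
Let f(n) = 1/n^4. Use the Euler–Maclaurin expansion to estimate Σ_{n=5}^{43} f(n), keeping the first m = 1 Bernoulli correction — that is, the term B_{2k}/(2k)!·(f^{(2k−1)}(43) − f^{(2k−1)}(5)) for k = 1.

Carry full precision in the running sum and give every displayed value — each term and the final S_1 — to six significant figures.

S_1 ≈ 0.00356928

∫_5^43 1/x^4 dx evaluates to 0.00266247.
Endpoint term: (f(5) + f(43))/2 = (0.00160000 + 2.92500e-07)/2 = 0.000800146.
Integral + boundary = 0.00346262.
Correction k=1: B_{2}/2! · (f^{(1)}(43) − f^{(1)}(5)) = 1/12 · (-2.72093e-08 − (-0.00128000)) = 0.000106664.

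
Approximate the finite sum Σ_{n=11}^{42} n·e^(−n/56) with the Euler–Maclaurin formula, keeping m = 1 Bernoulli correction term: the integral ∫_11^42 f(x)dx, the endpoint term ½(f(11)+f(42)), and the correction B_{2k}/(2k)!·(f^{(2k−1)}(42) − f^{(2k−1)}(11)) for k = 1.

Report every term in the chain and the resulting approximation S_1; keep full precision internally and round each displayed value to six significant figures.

Integral: ∫_11^42 x·e^(−x/56) dx = 490.521.
Endpoint term: (f(11) + f(42))/2 = (9.03826 + 19.8394)/2 = 14.4388.
Integral + boundary = 504.960.
Correction k=1: B_{2}/2! · (f^{(1)}(42) − f^{(1)}(11)) = 1/12 · (0.118092 − 0.660263) = -0.0451809.

S_1 ≈ 504.914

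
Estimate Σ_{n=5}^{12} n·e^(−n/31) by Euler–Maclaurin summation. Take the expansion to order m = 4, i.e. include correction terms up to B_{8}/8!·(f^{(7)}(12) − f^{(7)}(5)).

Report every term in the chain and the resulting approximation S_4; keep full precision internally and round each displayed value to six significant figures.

The integral term ∫_5^12 x·e^(−x/31) dx = 44.6253.
½[f(5) + f(12)] = ½[4.25522 + 8.14830] = 6.20176.
Integral + boundary = 50.8271.
Order-1 term: 1/12 · (0.416177 − 0.713780) = -0.0248002.
After k=1: 50.8023.
Order-2 term: −1/720 · (0.00184623 − 0.00251391) = 9.27335e-07.
After k=2: 50.8023.
Order-3 term: 1/30240 · (3.39167e-06 − 4.45898e-06) = -3.52946e-11.
After k=3: 50.8023.
Order-4 term: −1/1209600 · (5.05950e-09 − 6.55777e-09) = 1.23865e-15.

S_4 ≈ 50.8023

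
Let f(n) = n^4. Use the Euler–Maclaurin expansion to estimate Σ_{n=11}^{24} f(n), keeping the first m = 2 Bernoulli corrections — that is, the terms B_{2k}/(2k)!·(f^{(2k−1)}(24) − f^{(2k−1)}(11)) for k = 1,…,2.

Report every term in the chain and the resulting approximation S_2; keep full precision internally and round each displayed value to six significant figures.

∫_11^24 x^4 dx evaluates to 1.56031e+06.
½[f(11) + f(24)] = ½[14641.0 + 331776] = 173208.
Integral + boundary = 1.73352e+06.
k=1: B_{2}/(2)! × [f^{(1)}(24) − f^{(1)}(11)] = 1/12 × (55296.0 − 5324.00) = 4164.33.
Partial sum through k=1: 1.73769e+06.
k=2: B_{4}/(4)! × [f^{(3)}(24) − f^{(3)}(11)] = −1/720 × (576.000 − 264.000) = -0.433333.

S_2 ≈ 1.73769e+06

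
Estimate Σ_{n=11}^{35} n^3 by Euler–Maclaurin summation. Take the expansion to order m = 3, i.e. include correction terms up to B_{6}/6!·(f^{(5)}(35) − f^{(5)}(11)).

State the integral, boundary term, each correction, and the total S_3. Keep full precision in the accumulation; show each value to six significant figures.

∫_11^35 x^3 dx evaluates to 371496.
½[f(11) + f(35)] = ½[1331.00 + 42875.0] = 22103.0.
Running total after boundary: 393599.
k=1: B_{2}/(2)! × [f^{(1)}(35) − f^{(1)}(11)] = 1/12 × (3675.00 − 363.000) = 276.000.
After k=1: 393875.
k=2: B_{4}/(4)! × [f^{(3)}(35) − f^{(3)}(11)] = −1/720 × (6.00000 − 6.00000) = 0.00000.
After k=2: 393875.
k=3: B_{6}/(6)! × [f^{(5)}(35) − f^{(5)}(11)] = 1/30240 × (0.00000 − 0.00000) = 0.00000.

S_3 ≈ 393875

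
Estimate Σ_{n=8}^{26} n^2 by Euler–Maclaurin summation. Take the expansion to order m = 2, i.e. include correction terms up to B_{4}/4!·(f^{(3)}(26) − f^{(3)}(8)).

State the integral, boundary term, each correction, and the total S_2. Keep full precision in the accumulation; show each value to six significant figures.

S_2 ≈ 6061.00

Integral: ∫_8^26 x^2 dx = 5688.00.
Boundary: ½(f(8) + f(26)) = ½(64.0000 + 676.000) = 370.000.
So far: 6058.00.
k=1: B_{2}/(2)! × [f^{(1)}(26) − f^{(1)}(8)] = 1/12 × (52.0000 − 16.0000) = 3.00000.
After k=1: 6061.00.
k=2: B_{4}/(4)! × [f^{(3)}(26) − f^{(3)}(8)] = −1/720 × (0.00000 − 0.00000) = 0.00000.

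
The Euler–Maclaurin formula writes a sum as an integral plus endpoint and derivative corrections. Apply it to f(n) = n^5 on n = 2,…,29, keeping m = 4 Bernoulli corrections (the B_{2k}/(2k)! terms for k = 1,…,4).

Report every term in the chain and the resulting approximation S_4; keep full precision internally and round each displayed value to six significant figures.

S_4 ≈ 1.09687e+08

∫_2^29 x^5 dx evaluates to 9.91372e+07.
Boundary: ½(f(2) + f(29)) = ½(32.0000 + 2.05111e+07) = 1.02556e+07.
So far: 1.09393e+08.
k=1: B_{2}/(2)! × [f^{(1)}(29) − f^{(1)}(2)] = 1/12 × (3.53640e+06 − 80.0000) = 294694.
After k=1: 1.09687e+08.
k=2: B_{4}/(4)! × [f^{(3)}(29) − f^{(3)}(2)] = −1/720 × (50460.0 − 240.000) = -69.7500.
After k=2: 1.09687e+08.
k=3: B_{6}/(6)! × [f^{(5)}(29) − f^{(5)}(2)] = 1/30240 × (120.000 − 120.000) = 0.00000.
After k=3: 1.09687e+08.
k=4: B_{8}/(8)! × [f^{(7)}(29) − f^{(7)}(2)] = −1/1209600 × (0.00000 − 0.00000) = 0.00000.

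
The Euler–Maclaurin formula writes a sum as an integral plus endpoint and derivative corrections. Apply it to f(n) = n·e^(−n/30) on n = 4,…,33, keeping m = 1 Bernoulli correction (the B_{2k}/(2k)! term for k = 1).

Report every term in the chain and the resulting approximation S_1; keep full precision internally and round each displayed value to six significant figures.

Integral: ∫_4^33 x·e^(−x/30) dx = 263.550.
½[f(4) + f(33)] = ½[3.50069 + 10.9847] = 7.24272.
Integral + boundary = 270.793.
Correction k=1: B_{2}/2! · (f^{(1)}(33) − f^{(1)}(4)) = 1/12 · (-0.0332871 − 0.758484) = -0.0659809.

S_1 ≈ 270.727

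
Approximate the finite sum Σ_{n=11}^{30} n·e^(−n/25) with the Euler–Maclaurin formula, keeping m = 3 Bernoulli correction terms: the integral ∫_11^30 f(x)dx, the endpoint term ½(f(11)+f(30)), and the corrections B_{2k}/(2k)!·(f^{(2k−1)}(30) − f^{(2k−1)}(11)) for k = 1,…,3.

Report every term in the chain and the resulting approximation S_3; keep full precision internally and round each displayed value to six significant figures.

S_3 ≈ 173.516

Integral: ∫_11^30 x·e^(−x/25) dx = 165.491.
Endpoint term: (f(11) + f(30))/2 = (7.08440 + 9.03583)/2 = 8.06011.
Running total after boundary: 173.551.
k=1: B_{2}/(2)! × [f^{(1)}(30) − f^{(1)}(11)] = 1/12 × (-0.0602388 − 0.360660) = -0.0350749.
After k=1: 173.516.
k=2: B_{4}/(4)! × [f^{(3)}(30) − f^{(3)}(11)] = −1/720 × (0.000867439 − 0.00263797) = 2.45907e-06.
After k=2: 173.516.
k=3: B_{6}/(6)! × [f^{(5)}(30) − f^{(5)}(11)] = 1/30240 × (2.93002e-06 − 7.51822e-06) = -1.51726e-10.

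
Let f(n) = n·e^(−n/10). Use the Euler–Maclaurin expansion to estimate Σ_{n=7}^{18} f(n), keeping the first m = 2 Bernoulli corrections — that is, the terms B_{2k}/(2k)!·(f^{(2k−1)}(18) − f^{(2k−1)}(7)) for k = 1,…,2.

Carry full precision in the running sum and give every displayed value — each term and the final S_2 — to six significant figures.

S_2 ≈ 41.3381

∫_7^18 x·e^(−x/10) dx evaluates to 38.1358.
Boundary: ½(f(7) + f(18)) = ½(3.47610 + 2.97538) = 3.22574.
Integral + boundary = 41.3616.
k=1: B_{2}/(2)! × [f^{(1)}(18) − f^{(1)}(7)] = 1/12 × (-0.132239 − 0.148976) = -0.0234346.
Partial sum through k=1: 41.3381.
k=2: B_{4}/(4)! × [f^{(3)}(18) − f^{(3)}(7)] = −1/720 × (0.00198359 − 0.0114215) = 1.31082e-05.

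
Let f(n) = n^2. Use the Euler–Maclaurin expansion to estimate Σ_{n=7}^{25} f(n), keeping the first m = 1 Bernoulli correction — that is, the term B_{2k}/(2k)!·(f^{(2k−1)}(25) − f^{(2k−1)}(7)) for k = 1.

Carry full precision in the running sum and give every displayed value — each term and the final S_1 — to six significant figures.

The integral term ∫_7^25 x^2 dx = 5094.00.
½[f(7) + f(25)] = ½[49.0000 + 625.000] = 337.000.
So far: 5431.00.
Correction k=1: B_{2}/2! · (f^{(1)}(25) − f^{(1)}(7)) = 1/12 · (50.0000 − 14.0000) = 3.00000.

S_1 ≈ 5434.00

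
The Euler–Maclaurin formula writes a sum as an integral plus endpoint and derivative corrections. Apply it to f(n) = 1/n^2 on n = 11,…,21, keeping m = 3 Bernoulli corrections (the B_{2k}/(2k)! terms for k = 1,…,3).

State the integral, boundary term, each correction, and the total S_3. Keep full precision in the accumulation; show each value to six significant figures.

∫_11^21 1/x^2 dx evaluates to 0.0432900.
Boundary: ½(f(11) + f(21)) = ½(0.00826446 + 0.00226757) = 0.00526602.
So far: 0.0485561.
Order-1 term: 1/12 · (-0.000215959 − (-0.00150263)) = 0.000107223.
Running total after k=1: 0.0486633.
Order-2 term: −1/720 · (-5.87645e-06 − (-0.000149021)) = -1.98812e-07.
Running total after k=2: 0.0486631.
Order-3 term: 1/30240 · (-3.99758e-07 − (-3.69474e-05)) = 1.20859e-09.

S_3 ≈ 0.0486631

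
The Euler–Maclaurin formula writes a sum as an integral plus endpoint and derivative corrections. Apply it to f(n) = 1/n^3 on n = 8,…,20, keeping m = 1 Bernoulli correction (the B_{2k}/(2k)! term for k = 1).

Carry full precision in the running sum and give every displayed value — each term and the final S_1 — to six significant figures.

The integral term ∫_8^20 1/x^3 dx = 0.00656250.
Endpoint term: (f(8) + f(20))/2 = (0.00195312 + 0.000125000)/2 = 0.00103906.
Integral + boundary = 0.00760156.
Order-1 term: 1/12 · (-1.87500e-05 − (-0.000732422)) = 5.94727e-05.

S_1 ≈ 0.00766104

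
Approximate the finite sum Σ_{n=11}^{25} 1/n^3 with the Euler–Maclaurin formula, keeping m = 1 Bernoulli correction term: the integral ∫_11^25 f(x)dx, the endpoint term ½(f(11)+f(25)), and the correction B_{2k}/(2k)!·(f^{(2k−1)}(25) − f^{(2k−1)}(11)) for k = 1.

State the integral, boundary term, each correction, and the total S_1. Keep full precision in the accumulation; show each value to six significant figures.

S_1 ≈ 0.00375632

Integral: ∫_11^25 1/x^3 dx = 0.00333223.
Boundary: ½(f(11) + f(25)) = ½(0.000751315 + 6.40000e-05) = 0.000407657.
Integral + boundary = 0.00373989.
Order-1 term: 1/12 · (-7.68000e-06 − (-0.000204904)) = 1.64353e-05.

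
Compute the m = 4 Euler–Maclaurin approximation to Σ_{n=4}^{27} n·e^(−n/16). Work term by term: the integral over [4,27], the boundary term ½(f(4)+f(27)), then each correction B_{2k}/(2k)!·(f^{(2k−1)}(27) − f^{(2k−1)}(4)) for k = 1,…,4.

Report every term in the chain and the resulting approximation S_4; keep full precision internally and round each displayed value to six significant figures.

∫_4^27 x·e^(−x/16) dx evaluates to 121.949.
Endpoint term: (f(4) + f(27))/2 = (3.11520 + 4.99450)/2 = 4.05485.
Running total after boundary: 126.004.
Correction k=1: B_{2}/2! · (f^{(1)}(27) − f^{(1)}(4)) = 1/12 · (-0.127175 − 0.584101) = -0.0592729.
Running total after k=1: 125.945.
Correction k=2: B_{4}/4! · (f^{(3)}(27) − f^{(3)}(4)) = −1/720 · (0.000948391 − 0.00836602) = 1.03023e-05.
Running total after k=2: 125.945.
Correction k=3: B_{6}/6! · (f^{(5)}(27) − f^{(5)}(4)) = 1/30240 · (9.34984e-06 − 5.64469e-05) = -1.55744e-09.
Running total after k=3: 125.945.
Correction k=4: B_{8}/8! · (f^{(7)}(27) − f^{(7)}(4)) = −1/1209600 · (5.85743e-08 − 3.13336e-07) = 2.10616e-13.

S_4 ≈ 125.945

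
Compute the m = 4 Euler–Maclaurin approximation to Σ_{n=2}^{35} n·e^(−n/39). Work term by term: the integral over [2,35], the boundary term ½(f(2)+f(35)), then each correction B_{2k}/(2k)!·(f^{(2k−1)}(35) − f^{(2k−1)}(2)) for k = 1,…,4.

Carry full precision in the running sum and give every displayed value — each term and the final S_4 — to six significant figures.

Integral: ∫_2^35 x·e^(−x/39) dx = 342.695.
Endpoint term: (f(2) + f(35))/2 = (1.90002 + 14.2665)/2 = 8.08325.
So far: 350.778.
k=1: B_{2}/(2)! × [f^{(1)}(35) − f^{(1)}(2)] = 1/12 × (0.0418065 − 0.901292) = -0.0716238.
After k=1: 350.706.
k=2: B_{4}/(4)! × [f^{(3)}(35) − f^{(3)}(2)] = −1/720 × (0.000563467 − 0.00184176) = 1.77540e-06.
After k=2: 350.706.
k=3: B_{6}/(6)! × [f^{(5)}(35) − f^{(5)}(2)] = 1/30240 × (7.22846e-07 − 2.03218e-06) = -4.32982e-11.
After k=3: 350.706.
k=4: B_{8}/(8)! × [f^{(7)}(35) − f^{(7)}(2)] = −1/1209600 × (7.06925e-10 − 1.87605e-09) = 9.66543e-16.

S_4 ≈ 350.706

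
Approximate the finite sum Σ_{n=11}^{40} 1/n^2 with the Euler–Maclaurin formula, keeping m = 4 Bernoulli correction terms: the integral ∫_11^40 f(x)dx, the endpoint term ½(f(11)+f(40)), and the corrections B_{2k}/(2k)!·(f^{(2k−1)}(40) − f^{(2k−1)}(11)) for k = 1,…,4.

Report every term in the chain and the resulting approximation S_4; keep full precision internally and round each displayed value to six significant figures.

S_4 ≈ 0.0704762

∫_11^40 1/x^2 dx evaluates to 0.0659091.
Endpoint term: (f(11) + f(40))/2 = (0.00826446 + 0.000625000)/2 = 0.00444473.
Integral + boundary = 0.0703538.
Correction k=1: B_{2}/2! · (f^{(1)}(40) − f^{(1)}(11)) = 1/12 · (-3.12500e-05 − (-0.00150263)) = 0.000122615.
Running total after k=1: 0.0704764.
Correction k=2: B_{4}/4! · (f^{(3)}(40) − f^{(3)}(11)) = −1/720 · (-2.34375e-07 − (-0.000149021)) = -2.06648e-07.
Running total after k=2: 0.0704762.
Correction k=3: B_{6}/6! · (f^{(5)}(40) − f^{(5)}(11)) = 1/30240 · (-4.39453e-09 − (-3.69474e-05)) = 1.22166e-09.
Running total after k=3: 0.0704762.
Correction k=4: B_{8}/8! · (f^{(7)}(40) − f^{(7)}(11)) = −1/1209600 · (-1.53809e-10 − (-1.70996e-05)) = -1.41365e-11.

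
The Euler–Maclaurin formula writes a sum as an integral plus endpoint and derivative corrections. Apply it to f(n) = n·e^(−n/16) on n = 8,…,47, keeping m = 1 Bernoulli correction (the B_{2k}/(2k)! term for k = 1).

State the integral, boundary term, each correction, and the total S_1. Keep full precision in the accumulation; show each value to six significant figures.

S_1 ≈ 183.123

∫_8^47 x·e^(−x/16) dx evaluates to 179.486.
Boundary: ½(f(8) + f(47)) = ½(4.85225 + 2.49091) = 3.67158.
Running total after boundary: 183.157.
Order-1 term: 1/12 · (-0.102684 − 0.303265) = -0.0338291.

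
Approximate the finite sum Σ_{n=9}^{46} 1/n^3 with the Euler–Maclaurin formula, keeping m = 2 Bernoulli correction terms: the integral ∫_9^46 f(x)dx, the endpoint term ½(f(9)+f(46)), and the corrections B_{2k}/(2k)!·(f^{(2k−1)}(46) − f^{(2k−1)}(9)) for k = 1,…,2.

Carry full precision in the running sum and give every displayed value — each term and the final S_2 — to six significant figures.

Integral: ∫_9^46 1/x^3 dx = 0.00593654.
Endpoint term: (f(9) + f(46))/2 = (0.00137174 + 1.02737e-05)/2 = 0.000691008.
Integral + boundary = 0.00662755.
Order-1 term: 1/12 · (-6.70023e-07 − (-0.000457247)) = 3.80481e-05.
Partial sum through k=1: 0.00666560.
Order-2 term: −1/720 · (-6.33292e-09 − (-0.000112901)) = -1.56798e-07.

S_2 ≈ 0.00666544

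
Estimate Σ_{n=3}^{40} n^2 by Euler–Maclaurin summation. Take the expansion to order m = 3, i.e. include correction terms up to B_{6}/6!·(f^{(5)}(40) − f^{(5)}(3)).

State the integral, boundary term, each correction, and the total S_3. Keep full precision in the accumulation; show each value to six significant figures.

∫_3^40 x^2 dx evaluates to 21324.3.
Boundary: ½(f(3) + f(40)) = ½(9.00000 + 1600.00) = 804.500.
Running total after boundary: 22128.8.
Order-1 term: 1/12 · (80.0000 − 6.00000) = 6.16667.
After k=1: 22135.0.
Order-2 term: −1/720 · (0.00000 − 0.00000) = 0.00000.
After k=2: 22135.0.
Order-3 term: 1/30240 · (0.00000 − 0.00000) = 0.00000.

S_3 ≈ 22135.0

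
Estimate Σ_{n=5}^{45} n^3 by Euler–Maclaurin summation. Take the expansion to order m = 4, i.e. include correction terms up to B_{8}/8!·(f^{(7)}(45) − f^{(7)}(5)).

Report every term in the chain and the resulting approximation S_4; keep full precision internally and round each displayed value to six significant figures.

The integral term ∫_5^45 x^3 dx = 1.02500e+06.
Boundary: ½(f(5) + f(45)) = ½(125.000 + 91125.0) = 45625.0.
Running total after boundary: 1.07062e+06.
Correction k=1: B_{2}/2! · (f^{(1)}(45) − f^{(1)}(5)) = 1/12 · (6075.00 − 75.0000) = 500.000.
After k=1: 1.07112e+06.
Correction k=2: B_{4}/4! · (f^{(3)}(45) − f^{(3)}(5)) = −1/720 · (6.00000 − 6.00000) = 0.00000.
After k=2: 1.07112e+06.
Correction k=3: B_{6}/6! · (f^{(5)}(45) − f^{(5)}(5)) = 1/30240 · (0.00000 − 0.00000) = 0.00000.
After k=3: 1.07112e+06.
Correction k=4: B_{8}/8! · (f^{(7)}(45) − f^{(7)}(5)) = −1/1209600 · (0.00000 − 0.00000) = 0.00000.

S_4 ≈ 1.07112e+06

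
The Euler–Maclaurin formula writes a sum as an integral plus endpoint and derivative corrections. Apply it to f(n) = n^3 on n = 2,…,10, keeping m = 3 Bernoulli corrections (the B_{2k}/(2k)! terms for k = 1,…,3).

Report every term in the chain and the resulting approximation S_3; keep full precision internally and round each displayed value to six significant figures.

S_3 ≈ 3024.00

∫_2^10 x^3 dx evaluates to 2496.00.
Endpoint term: (f(2) + f(10))/2 = (8.00000 + 1000.00)/2 = 504.000.
Running total after boundary: 3000.00.
Order-1 term: 1/12 · (300.000 − 12.0000) = 24.0000.
Running total after k=1: 3024.00.
Order-2 term: −1/720 · (6.00000 − 6.00000) = 0.00000.
Running total after k=2: 3024.00.
Order-3 term: 1/30240 · (0.00000 − 0.00000) = 0.00000.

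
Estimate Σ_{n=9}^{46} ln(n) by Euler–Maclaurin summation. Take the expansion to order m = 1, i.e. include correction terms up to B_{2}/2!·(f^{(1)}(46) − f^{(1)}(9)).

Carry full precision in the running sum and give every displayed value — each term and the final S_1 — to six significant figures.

S_1 ≈ 122.348

The integral term ∫_9^46 ln(x) dx = 119.342.
Boundary: ½(f(9) + f(46)) = ½(2.19722 + 3.82864) = 3.01293.
Integral + boundary = 122.355.
Correction k=1: B_{2}/2! · (f^{(1)}(46) − f^{(1)}(9)) = 1/12 · (0.0217391 − 0.111111) = -0.00744767.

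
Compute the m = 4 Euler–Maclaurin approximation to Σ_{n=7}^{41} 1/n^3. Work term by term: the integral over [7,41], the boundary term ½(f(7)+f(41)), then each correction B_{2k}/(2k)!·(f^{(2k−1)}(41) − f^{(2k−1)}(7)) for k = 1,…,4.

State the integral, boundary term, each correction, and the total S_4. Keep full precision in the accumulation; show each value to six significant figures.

∫_7^41 1/x^3 dx evaluates to 0.00990664.
Endpoint term: (f(7) + f(41))/2 = (0.00291545 + 1.45094e-05)/2 = 0.00146498.
Running total after boundary: 0.0113716.
k=1: B_{2}/(2)! × [f^{(1)}(41) − f^{(1)}(7)] = 1/12 × (-1.06166e-06 − (-0.00124948)) = 0.000104035.
After k=1: 0.0114757.
k=2: B_{4}/(4)! × [f^{(3)}(41) − f^{(3)}(7)] = −1/720 × (-1.26313e-08 − (-0.000509992)) = -7.08304e-07.
After k=2: 0.0114749.
k=3: B_{6}/(6)! × [f^{(5)}(41) − f^{(5)}(7)] = 1/30240 × (-3.15595e-10 − (-0.000437136)) = 1.44555e-08.
After k=3: 0.0114750.
k=4: B_{8}/(8)! × [f^{(7)}(41) − f^{(7)}(7)] = −1/1209600 × (-1.35174e-11 − (-0.000642322)) = -5.31020e-10.

S_4 ≈ 0.0114750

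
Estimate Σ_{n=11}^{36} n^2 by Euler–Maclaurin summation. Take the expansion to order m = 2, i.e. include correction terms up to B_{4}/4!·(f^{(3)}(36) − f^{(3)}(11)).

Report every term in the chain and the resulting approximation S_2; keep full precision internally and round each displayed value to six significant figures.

S_2 ≈ 15821.0

∫_11^36 x^2 dx evaluates to 15108.3.
Endpoint term: (f(11) + f(36))/2 = (121.000 + 1296.00)/2 = 708.500.
Integral + boundary = 15816.8.
k=1: B_{2}/(2)! × [f^{(1)}(36) − f^{(1)}(11)] = 1/12 × (72.0000 − 22.0000) = 4.16667.
Partial sum through k=1: 15821.0.
k=2: B_{4}/(4)! × [f^{(3)}(36) − f^{(3)}(11)] = −1/720 × (0.00000 − 0.00000) = 0.00000.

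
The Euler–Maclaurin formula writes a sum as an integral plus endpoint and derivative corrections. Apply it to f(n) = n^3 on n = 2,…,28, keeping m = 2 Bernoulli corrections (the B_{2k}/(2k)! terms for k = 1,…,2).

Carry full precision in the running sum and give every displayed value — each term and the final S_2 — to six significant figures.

S_2 ≈ 164835

The integral term ∫_2^28 x^3 dx = 153660.
Boundary: ½(f(2) + f(28)) = ½(8.00000 + 21952.0) = 10980.0.
So far: 164640.
Correction k=1: B_{2}/2! · (f^{(1)}(28) − f^{(1)}(2)) = 1/12 · (2352.00 − 12.0000) = 195.000.
Partial sum through k=1: 164835.
Correction k=2: B_{4}/4! · (f^{(3)}(28) − f^{(3)}(2)) = −1/720 · (6.00000 − 6.00000) = 0.00000.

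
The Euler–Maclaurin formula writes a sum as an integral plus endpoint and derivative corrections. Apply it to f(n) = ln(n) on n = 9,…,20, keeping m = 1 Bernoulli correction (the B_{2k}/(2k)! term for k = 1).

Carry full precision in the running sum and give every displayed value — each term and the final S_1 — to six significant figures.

∫_9^20 ln(x) dx evaluates to 29.1396.
Endpoint term: (f(9) + f(20))/2 = (2.19722 + 2.99573)/2 = 2.59648.
Running total after boundary: 31.7361.
k=1: B_{2}/(2)! × [f^{(1)}(20) − f^{(1)}(9)] = 1/12 × (0.0500000 − 0.111111) = -0.00509259.

S_1 ≈ 31.7310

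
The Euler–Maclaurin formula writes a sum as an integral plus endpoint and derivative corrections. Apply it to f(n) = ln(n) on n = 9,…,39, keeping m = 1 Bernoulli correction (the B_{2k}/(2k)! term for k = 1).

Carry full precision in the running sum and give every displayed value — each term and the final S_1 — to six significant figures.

S_1 ≈ 96.0272

Integral: ∫_9^39 ln(x) dx = 93.1039.
½[f(9) + f(39)] = ½[2.19722 + 3.66356] = 2.93039.
So far: 96.0343.
Correction k=1: B_{2}/2! · (f^{(1)}(39) − f^{(1)}(9)) = 1/12 · (0.0256410 − 0.111111) = -0.00712251.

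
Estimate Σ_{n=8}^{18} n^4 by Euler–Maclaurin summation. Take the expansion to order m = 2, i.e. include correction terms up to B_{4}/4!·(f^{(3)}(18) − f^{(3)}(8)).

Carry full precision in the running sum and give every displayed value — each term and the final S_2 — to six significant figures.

∫_8^18 x^4 dx evaluates to 371360.
½[f(8) + f(18)] = ½[4096.00 + 104976] = 54536.0.
Running total after boundary: 425896.
k=1: B_{2}/(2)! × [f^{(1)}(18) − f^{(1)}(8)] = 1/12 × (23328.0 − 2048.00) = 1773.33.
Partial sum through k=1: 427669.
k=2: B_{4}/(4)! × [f^{(3)}(18) − f^{(3)}(8)] = −1/720 × (432.000 − 192.000) = -0.333333.

S_2 ≈ 427669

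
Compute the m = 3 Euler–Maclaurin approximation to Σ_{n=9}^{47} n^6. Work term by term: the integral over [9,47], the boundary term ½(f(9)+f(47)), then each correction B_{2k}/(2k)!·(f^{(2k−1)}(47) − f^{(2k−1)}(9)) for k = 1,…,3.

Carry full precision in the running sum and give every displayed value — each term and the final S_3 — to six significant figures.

∫_9^47 x^6 dx evaluates to 7.23740e+10.
Boundary: ½(f(9) + f(47)) = ½(531441 + 1.07792e+10) = 5.38987e+09.
So far: 7.77639e+10.
k=1: B_{2}/(2)! × [f^{(1)}(47) − f^{(1)}(9)] = 1/12 × (1.37607e+09 − 354294) = 1.14643e+08.
After k=1: 7.78786e+10.
k=2: B_{4}/(4)! × [f^{(3)}(47) − f^{(3)}(9)] = −1/720 × (1.24588e+07 − 87480.0) = -17182.3.
After k=2: 7.78785e+10.
k=3: B_{6}/(6)! × [f^{(5)}(47) − f^{(5)}(9)] = 1/30240 × (33840.0 − 6480.00) = 0.904762.

S_3 ≈ 7.78785e+10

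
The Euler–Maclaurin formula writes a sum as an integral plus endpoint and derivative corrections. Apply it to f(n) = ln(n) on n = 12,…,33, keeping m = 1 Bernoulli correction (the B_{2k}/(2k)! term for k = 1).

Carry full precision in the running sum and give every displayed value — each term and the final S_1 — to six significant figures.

S_1 ≈ 67.5522

The integral term ∫_12^33 ln(x) dx = 64.5659.
Boundary: ½(f(12) + f(33)) = ½(2.48491 + 3.49651) = 2.99071.
Integral + boundary = 67.5566.
Correction k=1: B_{2}/2! · (f^{(1)}(33) − f^{(1)}(12)) = 1/12 · (0.0303030 − 0.0833333) = -0.00441919.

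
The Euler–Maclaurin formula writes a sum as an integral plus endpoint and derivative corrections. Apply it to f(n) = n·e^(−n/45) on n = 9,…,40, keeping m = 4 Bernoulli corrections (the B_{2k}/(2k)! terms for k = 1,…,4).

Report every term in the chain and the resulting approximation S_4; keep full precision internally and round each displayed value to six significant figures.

S_4 ≈ 428.867

The integral term ∫_9^40 x·e^(−x/45) dx = 417.011.
½[f(9) + f(40)] = ½[7.36858 + 16.4445] = 11.9065.
Running total after boundary: 428.918.
Correction k=1: B_{2}/2! · (f^{(1)}(40) − f^{(1)}(9)) = 1/12 · (0.0456791 − 0.654985) = -0.0507755.
Partial sum through k=1: 428.867.
Correction k=2: B_{4}/4! · (f^{(3)}(40) − f^{(3)}(9)) = −1/720 · (0.000428594 − 0.00113207) = 9.77052e-07.
Partial sum through k=2: 428.867.
Correction k=3: B_{6}/6! · (f^{(5)}(40) − f^{(5)}(9)) = 1/30240 · (4.12164e-07 − 9.58368e-07) = -1.80623e-11.
Partial sum through k=3: 428.867.
Correction k=4: B_{8}/8! · (f^{(7)}(40) − f^{(7)}(9)) = −1/1209600 · (3.02556e-10 − 6.70463e-10) = 3.04156e-16.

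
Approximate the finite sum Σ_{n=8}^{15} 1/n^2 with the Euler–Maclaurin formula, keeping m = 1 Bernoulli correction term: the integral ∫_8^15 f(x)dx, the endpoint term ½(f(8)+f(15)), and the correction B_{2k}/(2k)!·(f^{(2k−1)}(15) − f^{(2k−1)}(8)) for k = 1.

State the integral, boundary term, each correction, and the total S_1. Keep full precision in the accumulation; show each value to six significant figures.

S_1 ≈ 0.0686442

Integral: ∫_8^15 1/x^2 dx = 0.0583333.
Endpoint term: (f(8) + f(15))/2 = (0.0156250 + 0.00444444)/2 = 0.0100347.
Running total after boundary: 0.0683681.
Order-1 term: 1/12 · (-0.000592593 − (-0.00390625)) = 0.000276138.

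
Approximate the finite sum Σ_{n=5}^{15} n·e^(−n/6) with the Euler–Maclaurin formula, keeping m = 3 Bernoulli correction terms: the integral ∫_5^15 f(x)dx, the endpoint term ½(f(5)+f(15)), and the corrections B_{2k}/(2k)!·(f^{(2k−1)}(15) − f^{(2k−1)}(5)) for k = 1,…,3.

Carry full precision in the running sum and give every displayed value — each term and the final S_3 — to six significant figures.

Integral: ∫_5^15 x·e^(−x/6) dx = 18.3408.
Boundary: ½(f(5) + f(15)) = ½(2.17299 + 1.23127) = 1.70213.
Running total after boundary: 20.0429.
k=1: B_{2}/(2)! × [f^{(1)}(15) − f^{(1)}(5)] = 1/12 × (-0.123127 − 0.0724330) = -0.0162967.
Partial sum through k=1: 20.0266.
k=2: B_{4}/(4)! × [f^{(3)}(15) − f^{(3)}(5)] = −1/720 × (0.00114007 − 0.0261564) = 3.47449e-05.
Partial sum through k=2: 20.0266.
k=3: B_{6}/(6)! × [f^{(5)}(15) − f^{(5)}(5)] = 1/30240 × (0.000158343 − 0.00139724) = -4.09689e-08.

S_3 ≈ 20.0266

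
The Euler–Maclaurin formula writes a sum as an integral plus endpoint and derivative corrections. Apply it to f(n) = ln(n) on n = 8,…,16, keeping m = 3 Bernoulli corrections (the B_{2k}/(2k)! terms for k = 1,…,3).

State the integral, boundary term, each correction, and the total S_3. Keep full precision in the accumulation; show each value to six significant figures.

S_3 ≈ 22.1467

The integral term ∫_8^16 ln(x) dx = 19.7259.
Endpoint term: (f(8) + f(16))/2 = (2.07944 + 2.77259)/2 = 2.42602.
Running total after boundary: 22.1519.
k=1: B_{2}/(2)! × [f^{(1)}(16) − f^{(1)}(8)] = 1/12 × (0.0625000 − 0.125000) = -0.00520833.
Running total after k=1: 22.1467.
k=2: B_{4}/(4)! × [f^{(3)}(16) − f^{(3)}(8)] = −1/720 × (0.000488281 − 0.00390625) = 4.74718e-06.
Running total after k=2: 22.1467.
k=3: B_{6}/(6)! × [f^{(5)}(16) − f^{(5)}(8)] = 1/30240 × (2.28882e-05 − 0.000732422) = -2.34634e-08.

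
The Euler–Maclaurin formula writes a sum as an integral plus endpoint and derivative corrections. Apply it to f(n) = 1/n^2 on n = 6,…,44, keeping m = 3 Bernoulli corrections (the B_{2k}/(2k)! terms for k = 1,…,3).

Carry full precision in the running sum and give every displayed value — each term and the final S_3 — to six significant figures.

S_3 ≈ 0.158852

The integral term ∫_6^44 1/x^2 dx = 0.143939.
½[f(6) + f(44)] = ½[0.0277778 + 0.000516529] = 0.0141472.
Running total after boundary: 0.158087.
k=1: B_{2}/(2)! × [f^{(1)}(44) − f^{(1)}(6)] = 1/12 × (-2.34786e-05 − (-0.00925926)) = 0.000769648.
Running total after k=1: 0.158856.
k=2: B_{4}/(4)! × [f^{(3)}(44) − f^{(3)}(6)] = −1/720 × (-1.45528e-07 − (-0.00308642)) = -4.28649e-06.
Running total after k=2: 0.158852.
k=3: B_{6}/(6)! × [f^{(5)}(44) − f^{(5)}(6)] = 1/30240 × (-2.25509e-09 − (-0.00257202)) = 8.50534e-08.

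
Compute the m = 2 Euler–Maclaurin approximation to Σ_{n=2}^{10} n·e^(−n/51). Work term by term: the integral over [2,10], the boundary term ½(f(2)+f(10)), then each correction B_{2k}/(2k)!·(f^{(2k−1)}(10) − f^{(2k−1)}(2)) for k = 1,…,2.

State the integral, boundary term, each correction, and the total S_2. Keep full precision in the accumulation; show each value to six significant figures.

S_2 ≈ 47.0214

∫_2^10 x·e^(−x/51) dx evaluates to 41.9720.
Endpoint term: (f(2) + f(10))/2 = (1.92309 + 8.21948)/2 = 5.07128.
Running total after boundary: 47.0433.
Order-1 term: 1/12 · (0.660782 − 0.923836) = -0.0219212.
Partial sum through k=1: 47.0214.
Order-2 term: −1/720 · (0.000886073 − 0.00109455) = 2.89550e-07.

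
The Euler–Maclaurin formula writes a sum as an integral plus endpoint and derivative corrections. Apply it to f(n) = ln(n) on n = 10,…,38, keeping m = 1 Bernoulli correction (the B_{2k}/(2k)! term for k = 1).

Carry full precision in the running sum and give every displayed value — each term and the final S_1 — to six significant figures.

S_1 ≈ 90.1664

Integral: ∫_10^38 ln(x) dx = 87.2024.
Boundary: ½(f(10) + f(38)) = ½(2.30259 + 3.63759) = 2.97009.
Integral + boundary = 90.1725.
Order-1 term: 1/12 · (0.0263158 − 0.100000) = -0.00614035.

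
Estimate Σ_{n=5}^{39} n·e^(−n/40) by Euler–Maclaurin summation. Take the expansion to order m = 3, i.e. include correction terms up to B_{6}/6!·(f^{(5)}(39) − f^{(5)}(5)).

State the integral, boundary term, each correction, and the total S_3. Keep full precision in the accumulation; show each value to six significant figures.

The integral term ∫_5^39 x·e^(−x/40) dx = 396.567.
Boundary: ½(f(5) + f(39)) = ½(4.41248 + 14.7105) = 9.56149.
Running total after boundary: 406.128.
Order-1 term: 1/12 · (0.00942981 − 0.772185) = -0.0635629.
Running total after k=1: 406.065.
Order-2 term: −1/720 · (0.000477384 − 0.00158574) = 1.53938e-06.
Running total after k=2: 406.065.
Order-3 term: 1/30240 · (5.93047e-07 − 1.68054e-06) = -3.59620e-11.

S_3 ≈ 406.065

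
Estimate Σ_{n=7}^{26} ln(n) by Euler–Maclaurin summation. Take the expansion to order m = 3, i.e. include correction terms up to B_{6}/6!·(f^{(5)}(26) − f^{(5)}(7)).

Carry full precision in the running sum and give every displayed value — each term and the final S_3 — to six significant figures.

S_3 ≈ 54.6825

Integral: ∫_7^26 ln(x) dx = 52.0891.
Endpoint term: (f(7) + f(26))/2 = (1.94591 + 3.25810)/2 = 2.60200.
Integral + boundary = 54.6911.
Correction k=1: B_{2}/2! · (f^{(1)}(26) − f^{(1)}(7)) = 1/12 · (0.0384615 − 0.142857) = -0.00869963.
After k=1: 54.6824.
Correction k=2: B_{4}/4! · (f^{(3)}(26) − f^{(3)}(7)) = −1/720 · (0.000113792 − 0.00583090) = 7.94043e-06.
After k=2: 54.6825.
Correction k=3: B_{6}/6! · (f^{(5)}(26) − f^{(5)}(7)) = 1/30240 · (2.01997e-06 − 0.00142798) = -4.71546e-08.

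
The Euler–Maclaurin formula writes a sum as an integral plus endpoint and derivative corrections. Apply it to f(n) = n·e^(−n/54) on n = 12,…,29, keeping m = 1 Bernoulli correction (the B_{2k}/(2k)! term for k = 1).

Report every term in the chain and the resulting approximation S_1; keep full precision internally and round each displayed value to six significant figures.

Integral: ∫_12^29 x·e^(−x/54) dx = 234.200.
Boundary: ½(f(12) + f(29)) = ½(9.60885 + 16.9498) = 13.2793.
So far: 247.479.
k=1: B_{2}/(2)! × [f^{(1)}(29) − f^{(1)}(12)] = 1/12 × (0.270591 − 0.622796) = -0.0293504.

S_1 ≈ 247.450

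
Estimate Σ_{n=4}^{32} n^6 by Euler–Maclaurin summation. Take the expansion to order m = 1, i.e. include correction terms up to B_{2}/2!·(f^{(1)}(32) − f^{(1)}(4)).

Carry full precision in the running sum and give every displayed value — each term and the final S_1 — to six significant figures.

Integral: ∫_4^32 x^6 dx = 4.90853e+09.
½[f(4) + f(32)] = ½[4096.00 + 1.07374e+09] = 5.36873e+08.
Integral + boundary = 5.44540e+09.
k=1: B_{2}/(2)! × [f^{(1)}(32) − f^{(1)}(4)] = 1/12 × (2.01327e+08 − 6144.00) = 1.67767e+07.

S_1 ≈ 5.46218e+09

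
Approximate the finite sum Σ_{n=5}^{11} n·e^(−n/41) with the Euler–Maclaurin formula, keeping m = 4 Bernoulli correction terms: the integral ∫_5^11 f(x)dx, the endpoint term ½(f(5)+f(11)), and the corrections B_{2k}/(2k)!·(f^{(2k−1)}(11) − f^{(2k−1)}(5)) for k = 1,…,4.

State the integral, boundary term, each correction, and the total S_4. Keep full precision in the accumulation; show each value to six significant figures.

S_4 ≈ 45.5657

∫_5^11 x·e^(−x/41) dx evaluates to 39.1651.
½[f(5) + f(11)] = ½[4.42596 + 8.41152] = 6.41874.
Running total after boundary: 45.5838.
Order-1 term: 1/12 · (0.559525 − 0.777241) = -0.0181430.
Partial sum through k=1: 45.5657.
Order-2 term: −1/720 · (0.00124265 − 0.00151554) = 3.79017e-07.
Partial sum through k=2: 45.5657.
Order-3 term: 1/30240 · (1.28046e-06 − 1.52809e-06) = -8.18887e-12.
Partial sum through k=3: 45.5657.
Order-4 term: −1/1209600 · (1.08369e-09 − 1.28174e-09) = 1.63733e-16.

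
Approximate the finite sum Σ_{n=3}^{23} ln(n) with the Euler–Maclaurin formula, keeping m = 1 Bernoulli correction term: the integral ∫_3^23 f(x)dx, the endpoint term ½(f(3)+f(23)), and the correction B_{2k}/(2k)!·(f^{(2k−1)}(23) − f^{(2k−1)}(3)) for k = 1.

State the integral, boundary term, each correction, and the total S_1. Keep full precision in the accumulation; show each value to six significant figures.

Integral: ∫_3^23 ln(x) dx = 48.8205.
Endpoint term: (f(3) + f(23))/2 = (1.09861 + 3.13549)/2 = 2.11705.
So far: 50.9376.
Order-1 term: 1/12 · (0.0434783 − 0.333333) = -0.0241546.

S_1 ≈ 50.9134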